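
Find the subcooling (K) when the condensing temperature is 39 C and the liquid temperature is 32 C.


Subcooling = T_cond - T_liquid
Subcooling = 39 - 32
Subcooling = 7 K

7


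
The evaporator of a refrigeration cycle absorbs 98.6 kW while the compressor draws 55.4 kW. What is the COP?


COP = Q_evap / W
COP = 98.6 / 55.4
COP = 1.78

1.78


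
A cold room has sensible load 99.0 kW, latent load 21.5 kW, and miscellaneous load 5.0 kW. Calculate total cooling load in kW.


Q_total = Q_s + Q_l + Q_misc
Q_total = 99.0 + 21.5 + 5.0
Q_total = 125.5 kW

125.5


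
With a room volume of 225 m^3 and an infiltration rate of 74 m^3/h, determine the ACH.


ACH = flow / volume
ACH = 74 / 225
ACH = 0.329

0.329


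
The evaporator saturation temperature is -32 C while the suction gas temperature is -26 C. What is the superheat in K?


Superheat = T_suction - T_evap
Superheat = -26 - (-32)
Superheat = 6 K

6


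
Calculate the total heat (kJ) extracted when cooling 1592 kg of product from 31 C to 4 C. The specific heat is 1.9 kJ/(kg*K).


dT = 31 - (4) = 27 K
Q = m * cp * dT = 1592 * 1.9 * 27
Q = 81670 kJ

81670


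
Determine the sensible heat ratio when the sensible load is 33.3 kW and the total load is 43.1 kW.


SHR = Q_sensible / Q_total
SHR = 33.3 / 43.1
SHR = 0.773

0.773


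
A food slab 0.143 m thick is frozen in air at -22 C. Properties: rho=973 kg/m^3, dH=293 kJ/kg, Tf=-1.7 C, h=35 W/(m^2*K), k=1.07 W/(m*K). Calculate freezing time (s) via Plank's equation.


dT = -1.7 - (-22) = 20.3 K
term1 = a/(2h) = 0.143/(2*35) = 0.002042857143
term2 = a^2/(8k) = 0.143^2/(8*1.07) = 0.002388901869
t = rho*dH*1000/dT * (term1 + term2)
t = 973*293*1000/20.3 * (0.002042857143 + 0.002388901869)
t = 62239 s

62239


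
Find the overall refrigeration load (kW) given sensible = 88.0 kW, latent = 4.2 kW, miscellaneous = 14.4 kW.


Q_total = Q_s + Q_l + Q_misc
Q_total = 88.0 + 4.2 + 14.4
Q_total = 106.6 kW

106.6


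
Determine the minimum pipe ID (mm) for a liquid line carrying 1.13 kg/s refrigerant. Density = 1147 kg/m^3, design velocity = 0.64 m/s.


A = m_dot / (rho * v) = 1.13 / (1147 * 0.64) = 0.001539341761 m^2
d = sqrt(4*A/pi) * 1000
d = 44.3 mm

44.3


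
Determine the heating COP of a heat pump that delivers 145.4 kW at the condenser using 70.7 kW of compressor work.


COP_hp = Q_cond / W
COP_hp = 145.4 / 70.7
COP_hp = 2.057

2.057


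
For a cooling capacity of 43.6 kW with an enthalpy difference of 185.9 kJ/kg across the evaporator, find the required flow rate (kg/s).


m_dot = Q / dh
m_dot = 43.6 / 185.9
m_dot = 0.2345 kg/s

0.2345


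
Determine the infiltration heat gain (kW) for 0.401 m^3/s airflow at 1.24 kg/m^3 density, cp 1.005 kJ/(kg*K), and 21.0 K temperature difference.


Q = V_dot * rho * cp * dT
Q = 0.401 * 1.24 * 1.005 * 21.0
Q = 10.494 kW

10.494


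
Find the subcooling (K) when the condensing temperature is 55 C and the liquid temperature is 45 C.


Subcooling = T_cond - T_liquid
Subcooling = 55 - 45
Subcooling = 10 K

10


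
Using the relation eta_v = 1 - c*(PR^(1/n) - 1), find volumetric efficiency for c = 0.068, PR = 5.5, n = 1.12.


PR^(1/n) = 5.5^(1/1.12) = 4.58182097
eta_v = 1 - 0.068 * (4.58182097 - 1)
eta_v = 0.7564

0.7564


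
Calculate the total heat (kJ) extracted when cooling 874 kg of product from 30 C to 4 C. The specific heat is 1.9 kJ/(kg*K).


dT = 30 - (4) = 26 K
Q = m * cp * dT = 874 * 1.9 * 26
Q = 43176 kJ

43176


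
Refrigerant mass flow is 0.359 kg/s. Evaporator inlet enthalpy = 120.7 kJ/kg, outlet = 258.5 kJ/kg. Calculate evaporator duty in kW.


dh = 258.5 - 120.7 = 137.8 kJ/kg
Q_evap = m_dot * dh = 0.359 * 137.8
Q_evap = 49.47 kW

49.47


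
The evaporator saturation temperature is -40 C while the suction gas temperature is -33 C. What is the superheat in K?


Superheat = T_suction - T_evap
Superheat = -33 - (-40)
Superheat = 7 K

7


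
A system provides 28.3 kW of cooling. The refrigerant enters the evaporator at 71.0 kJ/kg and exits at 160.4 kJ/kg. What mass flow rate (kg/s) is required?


dh = 160.4 - 71.0 = 89.4 kJ/kg
m_dot = Q / dh = 28.3 / 89.4 = 0.3166 kg/s

0.3166


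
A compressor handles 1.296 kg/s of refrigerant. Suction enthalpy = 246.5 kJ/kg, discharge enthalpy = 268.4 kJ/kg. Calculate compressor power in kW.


dh = 268.4 - 246.5 = 21.9 kJ/kg
W = m_dot * dh = 1.296 * 21.9 = 28.38 kW

28.38


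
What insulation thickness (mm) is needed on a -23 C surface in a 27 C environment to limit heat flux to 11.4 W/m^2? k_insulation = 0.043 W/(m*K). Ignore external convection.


dT = 27 - (-23) = 50 K
thickness = k * dT / q_max * 1000
thickness = 0.043 * 50 / 11.4 * 1000
thickness = 188.6 mm

188.6


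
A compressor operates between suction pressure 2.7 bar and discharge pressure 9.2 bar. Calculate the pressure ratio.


PR = P_high / P_low
PR = 9.2 / 2.7
PR = 3.407

3.407


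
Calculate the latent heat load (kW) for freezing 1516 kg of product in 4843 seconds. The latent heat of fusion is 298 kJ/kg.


Q_lat = m * h_fg / t
Q_lat = 1516 * 298 / 4843
Q_lat = 93.28 kW

93.28


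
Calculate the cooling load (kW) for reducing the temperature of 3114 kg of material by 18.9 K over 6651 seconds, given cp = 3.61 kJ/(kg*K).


Q = m * cp * dT / t
Q = 3114 * 3.61 * 18.9 / 6651
Q = 31.945 kW

31.945


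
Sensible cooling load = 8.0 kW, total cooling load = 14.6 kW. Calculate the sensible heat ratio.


SHR = Q_sensible / Q_total
SHR = 8.0 / 14.6
SHR = 0.548

0.548


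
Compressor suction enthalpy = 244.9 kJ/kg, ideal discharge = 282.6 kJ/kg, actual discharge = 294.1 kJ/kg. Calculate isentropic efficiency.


dh_ideal = 282.6 - 244.9 = 37.7 kJ/kg
dh_actual = 294.1 - 244.9 = 49.2 kJ/kg
eta_s = dh_ideal / dh_actual = 37.7 / 49.2
eta_s = 0.7663

0.7663


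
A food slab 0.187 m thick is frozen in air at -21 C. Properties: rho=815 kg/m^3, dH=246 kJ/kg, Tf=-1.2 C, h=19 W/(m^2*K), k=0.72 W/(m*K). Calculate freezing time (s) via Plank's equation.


dT = -1.2 - (-21) = 19.8 K
term1 = a/(2h) = 0.187/(2*19) = 0.004921052632
term2 = a^2/(8k) = 0.187^2/(8*0.72) = 0.006071006944
t = rho*dH*1000/dT * (term1 + term2)
t = 815*246*1000/19.8 * (0.004921052632 + 0.006071006944)
t = 111303 s

111303


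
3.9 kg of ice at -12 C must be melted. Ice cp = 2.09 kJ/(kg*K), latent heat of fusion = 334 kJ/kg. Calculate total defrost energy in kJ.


Sensible heat = cp * dT = 2.09 * 12 = 25.08 kJ/kg
Total per kg = 25.08 + 334 = 359.08 kJ/kg
Q = m * total = 3.9 * 359.08
Q = 1400.4 kJ

1400.4


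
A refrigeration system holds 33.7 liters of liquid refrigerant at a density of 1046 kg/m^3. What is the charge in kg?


Charge = V * rho / 1000
Charge = 33.7 * 1046 / 1000
Charge = 35.25 kg

35.25


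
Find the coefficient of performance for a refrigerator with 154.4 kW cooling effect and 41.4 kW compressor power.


COP = Q_evap / W
COP = 154.4 / 41.4
COP = 3.729

3.729


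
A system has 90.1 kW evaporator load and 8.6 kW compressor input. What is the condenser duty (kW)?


Q_cond = Q_evap + W
Q_cond = 90.1 + 8.6
Q_cond = 98.7 kW

98.7


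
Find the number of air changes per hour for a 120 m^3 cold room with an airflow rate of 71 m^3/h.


ACH = flow / volume
ACH = 71 / 120
ACH = 0.592

0.592


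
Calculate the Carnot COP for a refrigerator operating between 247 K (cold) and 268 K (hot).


dT = 268 - 247 = 21 K
COP_carnot = T_cold / dT = 247 / 21
COP_carnot = 11.762

11.762


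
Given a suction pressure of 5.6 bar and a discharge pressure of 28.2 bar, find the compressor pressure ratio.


PR = P_high / P_low
PR = 28.2 / 5.6
PR = 5.036

5.036


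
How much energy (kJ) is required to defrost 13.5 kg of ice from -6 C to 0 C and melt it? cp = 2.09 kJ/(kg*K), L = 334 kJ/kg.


Sensible heat = cp * dT = 2.09 * 6 = 12.54 kJ/kg
Total per kg = 12.54 + 334 = 346.54 kJ/kg
Q = m * total = 13.5 * 346.54
Q = 4678.3 kJ

4678.3


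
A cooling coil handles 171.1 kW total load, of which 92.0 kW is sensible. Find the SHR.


SHR = Q_sensible / Q_total
SHR = 92.0 / 171.1
SHR = 0.538

0.538


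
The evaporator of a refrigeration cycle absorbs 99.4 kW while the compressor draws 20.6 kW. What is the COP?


COP = Q_evap / W
COP = 99.4 / 20.6
COP = 4.825

4.825


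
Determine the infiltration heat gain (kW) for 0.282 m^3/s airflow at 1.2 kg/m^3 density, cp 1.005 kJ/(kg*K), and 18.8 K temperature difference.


Q = V_dot * rho * cp * dT
Q = 0.282 * 1.2 * 1.005 * 18.8
Q = 6.394 kW

6.394


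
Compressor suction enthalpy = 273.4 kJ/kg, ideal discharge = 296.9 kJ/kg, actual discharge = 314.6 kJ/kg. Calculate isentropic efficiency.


dh_ideal = 296.9 - 273.4 = 23.5 kJ/kg
dh_actual = 314.6 - 273.4 = 41.2 kJ/kg
eta_s = dh_ideal / dh_actual = 23.5 / 41.2
eta_s = 0.5704

0.5704


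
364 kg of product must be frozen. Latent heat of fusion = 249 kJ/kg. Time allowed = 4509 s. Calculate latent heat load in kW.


Q_lat = m * h_fg / t
Q_lat = 364 * 249 / 4509
Q_lat = 20.1 kW

20.1


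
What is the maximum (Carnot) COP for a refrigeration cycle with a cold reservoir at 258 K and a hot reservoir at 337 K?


dT = 337 - 258 = 79 K
COP_carnot = T_cold / dT = 258 / 79
COP_carnot = 3.266

3.266


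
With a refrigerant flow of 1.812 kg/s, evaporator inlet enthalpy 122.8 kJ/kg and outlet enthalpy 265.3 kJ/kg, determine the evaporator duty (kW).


dh = 265.3 - 122.8 = 142.5 kJ/kg
Q_evap = m_dot * dh = 1.812 * 142.5
Q_evap = 258.21 kW

258.21


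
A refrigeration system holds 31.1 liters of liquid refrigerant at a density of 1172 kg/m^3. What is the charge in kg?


Charge = V * rho / 1000
Charge = 31.1 * 1172 / 1000
Charge = 36.45 kg

36.45


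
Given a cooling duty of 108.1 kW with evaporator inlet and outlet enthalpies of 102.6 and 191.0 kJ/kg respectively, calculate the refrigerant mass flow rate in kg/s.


dh = 191.0 - 102.6 = 88.4 kJ/kg
m_dot = Q / dh = 108.1 / 88.4 = 1.2229 kg/s

1.2229


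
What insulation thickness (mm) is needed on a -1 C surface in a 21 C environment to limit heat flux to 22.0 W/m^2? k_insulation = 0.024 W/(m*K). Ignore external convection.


dT = 21 - (-1) = 22 K
thickness = k * dT / q_max * 1000
thickness = 0.024 * 22 / 22.0 * 1000
thickness = 24.0 mm

24.0


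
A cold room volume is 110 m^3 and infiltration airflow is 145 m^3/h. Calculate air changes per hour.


ACH = flow / volume
ACH = 145 / 110
ACH = 1.318

1.318


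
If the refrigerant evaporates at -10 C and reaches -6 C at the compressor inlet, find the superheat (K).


Superheat = T_suction - T_evap
Superheat = -6 - (-10)
Superheat = 4 K

4


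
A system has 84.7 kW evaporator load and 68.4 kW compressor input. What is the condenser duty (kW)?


Q_cond = Q_evap + W
Q_cond = 84.7 + 68.4
Q_cond = 153.1 kW

153.1


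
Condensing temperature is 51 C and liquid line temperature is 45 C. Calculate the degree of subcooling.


Subcooling = T_cond - T_liquid
Subcooling = 51 - 45
Subcooling = 6 K

6


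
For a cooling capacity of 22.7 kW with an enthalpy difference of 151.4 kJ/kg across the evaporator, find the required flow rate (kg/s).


m_dot = Q / dh
m_dot = 22.7 / 151.4
m_dot = 0.1499 kg/s

0.1499


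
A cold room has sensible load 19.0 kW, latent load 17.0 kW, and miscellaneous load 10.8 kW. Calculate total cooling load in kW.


Q_total = Q_s + Q_l + Q_misc
Q_total = 19.0 + 17.0 + 10.8
Q_total = 46.8 kW

46.8


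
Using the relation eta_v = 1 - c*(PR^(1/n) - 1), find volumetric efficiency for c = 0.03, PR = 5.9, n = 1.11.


PR^(1/n) = 5.9^(1/1.11) = 4.94835982
eta_v = 1 - 0.03 * (4.94835982 - 1)
eta_v = 0.8815

0.8815


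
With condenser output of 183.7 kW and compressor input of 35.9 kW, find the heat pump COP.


COP_hp = Q_cond / W
COP_hp = 183.7 / 35.9
COP_hp = 5.117

5.117


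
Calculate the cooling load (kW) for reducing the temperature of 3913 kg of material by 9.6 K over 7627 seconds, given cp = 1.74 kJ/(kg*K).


Q = m * cp * dT / t
Q = 3913 * 1.74 * 9.6 / 7627
Q = 8.57 kW

8.57


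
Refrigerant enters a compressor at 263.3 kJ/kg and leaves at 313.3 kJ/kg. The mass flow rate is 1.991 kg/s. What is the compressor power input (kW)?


dh = 313.3 - 263.3 = 50.0 kJ/kg
W = m_dot * dh = 1.991 * 50.0 = 99.55 kW

99.55


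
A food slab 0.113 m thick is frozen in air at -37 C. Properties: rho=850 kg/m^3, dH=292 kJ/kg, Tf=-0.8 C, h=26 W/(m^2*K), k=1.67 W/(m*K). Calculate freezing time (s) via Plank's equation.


dT = -0.8 - (-37) = 36.2 K
term1 = a/(2h) = 0.113/(2*26) = 0.002173076923
term2 = a^2/(8k) = 0.113^2/(8*1.67) = 0.0009557634731
t = rho*dH*1000/dT * (term1 + term2)
t = 850*292*1000/36.2 * (0.002173076923 + 0.0009557634731)
t = 21452 s

21452


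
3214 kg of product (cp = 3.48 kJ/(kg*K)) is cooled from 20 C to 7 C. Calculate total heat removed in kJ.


dT = 20 - (7) = 13 K
Q = m * cp * dT = 3214 * 3.48 * 13
Q = 145401 kJ

145401


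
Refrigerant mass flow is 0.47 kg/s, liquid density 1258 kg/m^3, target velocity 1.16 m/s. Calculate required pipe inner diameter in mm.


A = m_dot / (rho * v) = 0.47 / (1258 * 1.16) = 0.0003220766405 m^2
d = sqrt(4*A/pi) * 1000
d = 20.3 mm

20.3


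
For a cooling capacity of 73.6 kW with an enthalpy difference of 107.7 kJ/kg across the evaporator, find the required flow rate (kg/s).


m_dot = Q / dh
m_dot = 73.6 / 107.7
m_dot = 0.6834 kg/s

0.6834


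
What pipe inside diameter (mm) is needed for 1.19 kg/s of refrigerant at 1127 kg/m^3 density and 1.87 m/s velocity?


A = m_dot / (rho * v) = 1.19 / (1127 * 1.87) = 0.0005646527386 m^2
d = sqrt(4*A/pi) * 1000
d = 26.8 mm

26.8


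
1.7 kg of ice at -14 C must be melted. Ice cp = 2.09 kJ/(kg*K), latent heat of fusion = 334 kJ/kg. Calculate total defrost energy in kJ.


Sensible heat = cp * dT = 2.09 * 14 = 29.26 kJ/kg
Total per kg = 29.26 + 334 = 363.26 kJ/kg
Q = m * total = 1.7 * 363.26
Q = 617.5 kJ

617.5


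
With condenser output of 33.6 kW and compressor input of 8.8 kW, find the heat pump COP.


COP_hp = Q_cond / W
COP_hp = 33.6 / 8.8
COP_hp = 3.818

3.818


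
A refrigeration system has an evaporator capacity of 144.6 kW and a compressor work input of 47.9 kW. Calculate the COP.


COP = Q_evap / W
COP = 144.6 / 47.9
COP = 3.019

3.019


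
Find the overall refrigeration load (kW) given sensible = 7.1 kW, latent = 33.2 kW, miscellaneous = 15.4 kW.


Q_total = Q_s + Q_l + Q_misc
Q_total = 7.1 + 33.2 + 15.4
Q_total = 55.7 kW

55.7


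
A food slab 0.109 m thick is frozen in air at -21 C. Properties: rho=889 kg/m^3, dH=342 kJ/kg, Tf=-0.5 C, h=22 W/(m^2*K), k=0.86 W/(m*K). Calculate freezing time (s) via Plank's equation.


dT = -0.5 - (-21) = 20.5 K
term1 = a/(2h) = 0.109/(2*22) = 0.002477272727
term2 = a^2/(8k) = 0.109^2/(8*0.86) = 0.001726889535
t = rho*dH*1000/dT * (term1 + term2)
t = 889*342*1000/20.5 * (0.002477272727 + 0.001726889535)
t = 62352 s

62352


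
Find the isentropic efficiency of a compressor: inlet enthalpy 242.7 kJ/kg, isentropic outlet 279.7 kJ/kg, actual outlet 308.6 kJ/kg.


dh_ideal = 279.7 - 242.7 = 37.0 kJ/kg
dh_actual = 308.6 - 242.7 = 65.9 kJ/kg
eta_s = dh_ideal / dh_actual = 37.0 / 65.9
eta_s = 0.5615

0.5615


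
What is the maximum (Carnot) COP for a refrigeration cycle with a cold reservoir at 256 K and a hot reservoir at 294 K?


dT = 294 - 256 = 38 K
COP_carnot = T_cold / dT = 256 / 38
COP_carnot = 6.737

6.737


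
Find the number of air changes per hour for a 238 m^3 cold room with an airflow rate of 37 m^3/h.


ACH = flow / volume
ACH = 37 / 238
ACH = 0.155

0.155


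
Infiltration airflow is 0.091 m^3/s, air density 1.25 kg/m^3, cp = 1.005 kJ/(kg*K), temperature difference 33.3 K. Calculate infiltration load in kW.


Q = V_dot * rho * cp * dT
Q = 0.091 * 1.25 * 1.005 * 33.3
Q = 3.807 kW

3.807


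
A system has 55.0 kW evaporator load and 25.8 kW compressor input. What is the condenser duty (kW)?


Q_cond = Q_evap + W
Q_cond = 55.0 + 25.8
Q_cond = 80.8 kW

80.8


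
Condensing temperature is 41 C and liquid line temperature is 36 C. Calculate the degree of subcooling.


Subcooling = T_cond - T_liquid
Subcooling = 41 - 36
Subcooling = 5 K

5


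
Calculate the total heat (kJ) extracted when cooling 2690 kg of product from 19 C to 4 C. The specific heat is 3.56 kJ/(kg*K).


dT = 19 - (4) = 15 K
Q = m * cp * dT = 2690 * 3.56 * 15
Q = 143646 kJ

143646


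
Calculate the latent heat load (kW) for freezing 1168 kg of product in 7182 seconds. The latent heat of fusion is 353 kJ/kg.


Q_lat = m * h_fg / t
Q_lat = 1168 * 353 / 7182
Q_lat = 57.41 kW

57.41


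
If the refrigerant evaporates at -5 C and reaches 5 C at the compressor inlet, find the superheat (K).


Superheat = T_suction - T_evap
Superheat = 5 - (-5)
Superheat = 10 K

10


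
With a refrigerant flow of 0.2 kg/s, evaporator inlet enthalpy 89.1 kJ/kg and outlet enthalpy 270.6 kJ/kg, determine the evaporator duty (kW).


dh = 270.6 - 89.1 = 181.5 kJ/kg
Q_evap = m_dot * dh = 0.2 * 181.5
Q_evap = 36.3 kW

36.3


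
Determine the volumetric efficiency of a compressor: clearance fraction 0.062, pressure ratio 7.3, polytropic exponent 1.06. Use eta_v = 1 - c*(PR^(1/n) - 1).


PR^(1/n) = 7.3^(1/1.06) = 6.52312241
eta_v = 1 - 0.062 * (6.52312241 - 1)
eta_v = 0.6576

0.6576


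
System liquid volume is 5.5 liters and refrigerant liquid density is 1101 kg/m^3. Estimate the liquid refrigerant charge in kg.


Charge = V * rho / 1000
Charge = 5.5 * 1101 / 1000
Charge = 6.06 kg

6.06


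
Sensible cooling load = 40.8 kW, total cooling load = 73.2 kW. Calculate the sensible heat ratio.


SHR = Q_sensible / Q_total
SHR = 40.8 / 73.2
SHR = 0.557

0.557


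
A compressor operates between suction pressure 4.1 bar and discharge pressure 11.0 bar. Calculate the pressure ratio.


PR = P_high / P_low
PR = 11.0 / 4.1
PR = 2.683

2.683


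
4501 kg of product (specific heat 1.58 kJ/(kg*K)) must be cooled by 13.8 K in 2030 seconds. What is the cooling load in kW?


Q = m * cp * dT / t
Q = 4501 * 1.58 * 13.8 / 2030
Q = 48.345 kW

48.345


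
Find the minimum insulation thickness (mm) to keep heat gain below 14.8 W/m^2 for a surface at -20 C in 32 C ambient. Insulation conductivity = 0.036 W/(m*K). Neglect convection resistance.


dT = 32 - (-20) = 52 K
thickness = k * dT / q_max * 1000
thickness = 0.036 * 52 / 14.8 * 1000
thickness = 126.5 mm

126.5


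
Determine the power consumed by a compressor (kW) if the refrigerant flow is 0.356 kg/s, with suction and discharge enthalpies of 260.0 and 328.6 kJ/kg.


dh = 328.6 - 260.0 = 68.6 kJ/kg
W = m_dot * dh = 0.356 * 68.6 = 24.42 kW

24.42


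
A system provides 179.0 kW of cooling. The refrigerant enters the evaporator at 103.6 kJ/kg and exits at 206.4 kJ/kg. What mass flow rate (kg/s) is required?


dh = 206.4 - 103.6 = 102.8 kJ/kg
m_dot = Q / dh = 179.0 / 102.8 = 1.7412 kg/s

1.7412


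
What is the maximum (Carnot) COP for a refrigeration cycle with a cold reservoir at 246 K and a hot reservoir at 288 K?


dT = 288 - 246 = 42 K
COP_carnot = T_cold / dT = 246 / 42
COP_carnot = 5.857

5.857


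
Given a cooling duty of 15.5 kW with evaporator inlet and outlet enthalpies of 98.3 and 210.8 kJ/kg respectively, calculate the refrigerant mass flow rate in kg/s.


dh = 210.8 - 98.3 = 112.5 kJ/kg
m_dot = Q / dh = 15.5 / 112.5 = 0.1378 kg/s

0.1378


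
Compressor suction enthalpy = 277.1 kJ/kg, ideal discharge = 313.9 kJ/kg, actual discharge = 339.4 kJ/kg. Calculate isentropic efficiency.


dh_ideal = 313.9 - 277.1 = 36.8 kJ/kg
dh_actual = 339.4 - 277.1 = 62.3 kJ/kg
eta_s = dh_ideal / dh_actual = 36.8 / 62.3
eta_s = 0.5907

0.5907


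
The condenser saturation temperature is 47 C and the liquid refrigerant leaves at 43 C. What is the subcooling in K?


Subcooling = T_cond - T_liquid
Subcooling = 47 - 43
Subcooling = 4 K

4


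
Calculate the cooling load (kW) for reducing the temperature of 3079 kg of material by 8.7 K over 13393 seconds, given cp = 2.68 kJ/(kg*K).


Q = m * cp * dT / t
Q = 3079 * 2.68 * 8.7 / 13393
Q = 5.36 kW

5.36


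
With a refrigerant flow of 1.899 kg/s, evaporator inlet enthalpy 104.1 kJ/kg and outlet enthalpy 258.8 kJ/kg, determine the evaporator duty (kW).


dh = 258.8 - 104.1 = 154.7 kJ/kg
Q_evap = m_dot * dh = 1.899 * 154.7
Q_evap = 293.78 kW

293.78


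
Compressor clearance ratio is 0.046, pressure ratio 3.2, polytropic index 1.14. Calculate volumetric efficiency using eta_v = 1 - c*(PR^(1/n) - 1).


PR^(1/n) = 3.2^(1/1.14) = 2.77404828
eta_v = 1 - 0.046 * (2.77404828 - 1)
eta_v = 0.9184

0.9184


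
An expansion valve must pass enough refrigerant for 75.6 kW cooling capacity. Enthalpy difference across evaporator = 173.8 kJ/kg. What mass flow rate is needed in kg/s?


m_dot = Q / dh
m_dot = 75.6 / 173.8
m_dot = 0.435 kg/s

0.435


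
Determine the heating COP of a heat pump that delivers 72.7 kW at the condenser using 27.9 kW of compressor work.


COP_hp = Q_cond / W
COP_hp = 72.7 / 27.9
COP_hp = 2.606

2.606


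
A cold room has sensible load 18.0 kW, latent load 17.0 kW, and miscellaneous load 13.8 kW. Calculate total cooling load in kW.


Q_total = Q_s + Q_l + Q_misc
Q_total = 18.0 + 17.0 + 13.8
Q_total = 48.8 kW

48.8


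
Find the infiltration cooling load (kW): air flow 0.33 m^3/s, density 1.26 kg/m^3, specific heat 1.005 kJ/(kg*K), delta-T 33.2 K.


Q = V_dot * rho * cp * dT
Q = 0.33 * 1.26 * 1.005 * 33.2
Q = 13.874 kW

13.874


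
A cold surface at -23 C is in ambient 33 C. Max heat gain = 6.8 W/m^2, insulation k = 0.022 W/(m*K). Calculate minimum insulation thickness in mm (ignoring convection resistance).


dT = 33 - (-23) = 56 K
thickness = k * dT / q_max * 1000
thickness = 0.022 * 56 / 6.8 * 1000
thickness = 181.2 mm

181.2


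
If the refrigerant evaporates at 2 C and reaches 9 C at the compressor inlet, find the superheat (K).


Superheat = T_suction - T_evap
Superheat = 9 - (2)
Superheat = 7 K

7


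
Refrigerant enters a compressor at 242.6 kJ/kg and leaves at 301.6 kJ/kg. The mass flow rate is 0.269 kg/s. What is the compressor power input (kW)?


dh = 301.6 - 242.6 = 59.0 kJ/kg
W = m_dot * dh = 0.269 * 59.0 = 15.87 kW

15.87


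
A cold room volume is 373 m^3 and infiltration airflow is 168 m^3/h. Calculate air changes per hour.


ACH = flow / volume
ACH = 168 / 373
ACH = 0.45

0.45


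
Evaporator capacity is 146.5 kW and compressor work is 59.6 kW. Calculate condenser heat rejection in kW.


Q_cond = Q_evap + W
Q_cond = 146.5 + 59.6
Q_cond = 206.1 kW

206.1


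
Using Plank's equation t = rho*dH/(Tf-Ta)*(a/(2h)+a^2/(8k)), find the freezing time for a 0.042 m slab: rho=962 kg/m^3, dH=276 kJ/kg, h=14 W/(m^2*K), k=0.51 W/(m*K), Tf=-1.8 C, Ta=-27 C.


dT = -1.8 - (-27) = 25.2 K
term1 = a/(2h) = 0.042/(2*14) = 0.0015
term2 = a^2/(8k) = 0.042^2/(8*0.51) = 0.0004323529412
t = rho*dH*1000/dT * (term1 + term2)
t = 962*276*1000/25.2 * (0.0015 + 0.0004323529412)
t = 20360 s

20360


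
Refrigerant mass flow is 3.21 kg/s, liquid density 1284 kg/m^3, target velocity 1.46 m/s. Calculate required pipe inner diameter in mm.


A = m_dot / (rho * v) = 3.21 / (1284 * 1.46) = 0.001712328767 m^2
d = sqrt(4*A/pi) * 1000
d = 46.7 mm

46.7


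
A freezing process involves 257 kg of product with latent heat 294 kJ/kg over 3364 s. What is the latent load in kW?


Q_lat = m * h_fg / t
Q_lat = 257 * 294 / 3364
Q_lat = 22.46 kW

22.46


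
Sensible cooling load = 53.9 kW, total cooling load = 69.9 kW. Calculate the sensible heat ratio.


SHR = Q_sensible / Q_total
SHR = 53.9 / 69.9
SHR = 0.771

0.771


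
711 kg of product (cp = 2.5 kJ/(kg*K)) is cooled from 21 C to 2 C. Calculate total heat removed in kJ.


dT = 21 - (2) = 19 K
Q = m * cp * dT = 711 * 2.5 * 19
Q = 33773 kJ

33773


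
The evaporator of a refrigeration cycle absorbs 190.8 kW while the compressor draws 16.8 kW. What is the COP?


COP = Q_evap / W
COP = 190.8 / 16.8
COP = 11.357

11.357


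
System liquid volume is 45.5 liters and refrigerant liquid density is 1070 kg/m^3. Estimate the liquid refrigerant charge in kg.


Charge = V * rho / 1000
Charge = 45.5 * 1070 / 1000
Charge = 48.69 kg

48.69


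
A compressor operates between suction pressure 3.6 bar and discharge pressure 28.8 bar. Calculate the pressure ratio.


PR = P_high / P_low
PR = 28.8 / 3.6
PR = 8.0

8.0


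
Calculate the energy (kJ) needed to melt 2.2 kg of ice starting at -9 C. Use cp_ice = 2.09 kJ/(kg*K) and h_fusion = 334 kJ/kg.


Sensible heat = cp * dT = 2.09 * 9 = 18.81 kJ/kg
Total per kg = 18.81 + 334 = 352.81 kJ/kg
Q = m * total = 2.2 * 352.81
Q = 776.2 kJ

776.2


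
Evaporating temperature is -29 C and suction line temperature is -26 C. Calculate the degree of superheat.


Superheat = T_suction - T_evap
Superheat = -26 - (-29)
Superheat = 3 K

3


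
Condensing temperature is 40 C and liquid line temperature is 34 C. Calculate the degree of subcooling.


Subcooling = T_cond - T_liquid
Subcooling = 40 - 34
Subcooling = 6 K

6


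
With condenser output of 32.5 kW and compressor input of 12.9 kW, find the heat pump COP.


COP_hp = Q_cond / W
COP_hp = 32.5 / 12.9
COP_hp = 2.519

2.519


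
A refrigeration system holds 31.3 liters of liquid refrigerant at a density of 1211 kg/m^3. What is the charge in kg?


Charge = V * rho / 1000
Charge = 31.3 * 1211 / 1000
Charge = 37.9 kg

37.9


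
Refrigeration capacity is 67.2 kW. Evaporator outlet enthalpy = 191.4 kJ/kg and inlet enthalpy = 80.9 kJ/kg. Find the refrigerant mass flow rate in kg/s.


dh = 191.4 - 80.9 = 110.5 kJ/kg
m_dot = Q / dh = 67.2 / 110.5 = 0.6081 kg/s

0.6081


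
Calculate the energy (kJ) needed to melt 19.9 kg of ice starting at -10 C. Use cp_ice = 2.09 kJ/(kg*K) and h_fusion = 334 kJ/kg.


Sensible heat = cp * dT = 2.09 * 10 = 20.9 kJ/kg
Total per kg = 20.9 + 334 = 354.9 kJ/kg
Q = m * total = 19.9 * 354.9
Q = 7062.5 kJ

7062.5


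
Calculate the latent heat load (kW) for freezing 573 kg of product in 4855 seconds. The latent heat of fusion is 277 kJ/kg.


Q_lat = m * h_fg / t
Q_lat = 573 * 277 / 4855
Q_lat = 32.69 kW

32.69


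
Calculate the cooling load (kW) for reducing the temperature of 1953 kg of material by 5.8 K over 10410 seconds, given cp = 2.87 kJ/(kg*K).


Q = m * cp * dT / t
Q = 1953 * 2.87 * 5.8 / 10410
Q = 3.123 kW

3.123


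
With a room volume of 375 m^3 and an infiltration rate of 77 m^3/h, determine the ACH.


ACH = flow / volume
ACH = 77 / 375
ACH = 0.205

0.205


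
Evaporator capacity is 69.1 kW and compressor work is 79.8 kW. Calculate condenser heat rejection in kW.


Q_cond = Q_evap + W
Q_cond = 69.1 + 79.8
Q_cond = 148.9 kW

148.9


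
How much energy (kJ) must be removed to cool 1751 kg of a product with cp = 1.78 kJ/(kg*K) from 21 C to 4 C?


dT = 21 - (4) = 17 K
Q = m * cp * dT = 1751 * 1.78 * 17
Q = 52985 kJ

52985


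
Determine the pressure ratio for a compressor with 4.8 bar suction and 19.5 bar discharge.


PR = P_high / P_low
PR = 19.5 / 4.8
PR = 4.063

4.063


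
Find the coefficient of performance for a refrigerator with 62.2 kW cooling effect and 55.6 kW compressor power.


COP = Q_evap / W
COP = 62.2 / 55.6
COP = 1.119

1.119


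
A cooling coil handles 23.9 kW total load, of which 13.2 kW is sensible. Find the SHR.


SHR = Q_sensible / Q_total
SHR = 13.2 / 23.9
SHR = 0.552

0.552


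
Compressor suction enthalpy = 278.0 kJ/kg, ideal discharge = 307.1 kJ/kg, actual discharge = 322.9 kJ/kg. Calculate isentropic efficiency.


dh_ideal = 307.1 - 278.0 = 29.1 kJ/kg
dh_actual = 322.9 - 278.0 = 44.9 kJ/kg
eta_s = dh_ideal / dh_actual = 29.1 / 44.9
eta_s = 0.6481

0.6481


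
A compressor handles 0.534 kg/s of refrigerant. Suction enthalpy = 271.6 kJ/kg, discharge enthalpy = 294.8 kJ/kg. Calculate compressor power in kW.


dh = 294.8 - 271.6 = 23.2 kJ/kg
W = m_dot * dh = 0.534 * 23.2 = 12.39 kW

12.39


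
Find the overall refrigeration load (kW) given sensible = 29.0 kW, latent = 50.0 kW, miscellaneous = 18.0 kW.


Q_total = Q_s + Q_l + Q_misc
Q_total = 29.0 + 50.0 + 18.0
Q_total = 97.0 kW

97.0


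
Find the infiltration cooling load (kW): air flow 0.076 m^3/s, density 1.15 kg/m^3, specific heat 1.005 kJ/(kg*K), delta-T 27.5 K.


Q = V_dot * rho * cp * dT
Q = 0.076 * 1.15 * 1.005 * 27.5
Q = 2.416 kW

2.416


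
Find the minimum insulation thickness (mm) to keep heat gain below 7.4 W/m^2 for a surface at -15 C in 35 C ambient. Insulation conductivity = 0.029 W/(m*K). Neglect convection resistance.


dT = 35 - (-15) = 50 K
thickness = k * dT / q_max * 1000
thickness = 0.029 * 50 / 7.4 * 1000
thickness = 195.9 mm

195.9


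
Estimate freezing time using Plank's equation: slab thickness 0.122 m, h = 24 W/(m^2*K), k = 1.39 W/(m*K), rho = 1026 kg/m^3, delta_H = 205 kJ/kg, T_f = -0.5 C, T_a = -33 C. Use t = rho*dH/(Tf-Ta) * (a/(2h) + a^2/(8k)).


dT = -0.5 - (-33) = 32.5 K
term1 = a/(2h) = 0.122/(2*24) = 0.002541666667
term2 = a^2/(8k) = 0.122^2/(8*1.39) = 0.001338489209
t = rho*dH*1000/dT * (term1 + term2)
t = 1026*205*1000/32.5 * (0.002541666667 + 0.001338489209)
t = 25111 s

25111


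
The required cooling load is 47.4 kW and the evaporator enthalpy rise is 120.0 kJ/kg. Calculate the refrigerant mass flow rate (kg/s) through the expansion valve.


m_dot = Q / dh
m_dot = 47.4 / 120.0
m_dot = 0.395 kg/s

0.395


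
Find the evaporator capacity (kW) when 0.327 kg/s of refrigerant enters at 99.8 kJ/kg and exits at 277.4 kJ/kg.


dh = 277.4 - 99.8 = 177.6 kJ/kg
Q_evap = m_dot * dh = 0.327 * 177.6
Q_evap = 58.08 kW

58.08


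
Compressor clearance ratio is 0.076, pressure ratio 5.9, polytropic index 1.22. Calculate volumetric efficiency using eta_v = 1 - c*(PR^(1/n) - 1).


PR^(1/n) = 5.9^(1/1.22) = 4.28396497
eta_v = 1 - 0.076 * (4.28396497 - 1)
eta_v = 0.7504

0.7504


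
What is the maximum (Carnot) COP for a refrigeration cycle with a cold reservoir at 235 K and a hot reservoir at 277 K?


dT = 277 - 235 = 42 K
COP_carnot = T_cold / dT = 235 / 42
COP_carnot = 5.595

5.595


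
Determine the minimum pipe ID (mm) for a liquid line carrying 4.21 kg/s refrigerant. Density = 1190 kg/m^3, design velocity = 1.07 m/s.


A = m_dot / (rho * v) = 4.21 / (1190 * 1.07) = 0.003306369277 m^2
d = sqrt(4*A/pi) * 1000
d = 64.9 mm

64.9


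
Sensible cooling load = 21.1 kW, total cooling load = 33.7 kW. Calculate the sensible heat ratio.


SHR = Q_sensible / Q_total
SHR = 21.1 / 33.7
SHR = 0.626

0.626


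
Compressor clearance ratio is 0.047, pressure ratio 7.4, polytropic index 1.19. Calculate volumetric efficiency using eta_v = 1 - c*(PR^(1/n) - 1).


PR^(1/n) = 7.4^(1/1.19) = 5.37584605
eta_v = 1 - 0.047 * (5.37584605 - 1)
eta_v = 0.7943

0.7943


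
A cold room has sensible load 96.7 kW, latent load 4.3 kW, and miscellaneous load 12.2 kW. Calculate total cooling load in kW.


Q_total = Q_s + Q_l + Q_misc
Q_total = 96.7 + 4.3 + 12.2
Q_total = 113.2 kW

113.2


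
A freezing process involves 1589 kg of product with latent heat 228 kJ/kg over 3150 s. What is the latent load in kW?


Q_lat = m * h_fg / t
Q_lat = 1589 * 228 / 3150
Q_lat = 115.01 kW

115.01


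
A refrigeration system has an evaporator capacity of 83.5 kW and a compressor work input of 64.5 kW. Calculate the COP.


COP = Q_evap / W
COP = 83.5 / 64.5
COP = 1.295

1.295


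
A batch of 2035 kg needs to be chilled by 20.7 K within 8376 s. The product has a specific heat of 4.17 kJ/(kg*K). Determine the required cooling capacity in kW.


Q = m * cp * dT / t
Q = 2035 * 4.17 * 20.7 / 8376
Q = 20.972 kW

20.972


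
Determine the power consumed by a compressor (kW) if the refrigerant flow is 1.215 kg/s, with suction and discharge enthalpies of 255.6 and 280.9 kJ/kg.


dh = 280.9 - 255.6 = 25.3 kJ/kg
W = m_dot * dh = 1.215 * 25.3 = 30.74 kW

30.74


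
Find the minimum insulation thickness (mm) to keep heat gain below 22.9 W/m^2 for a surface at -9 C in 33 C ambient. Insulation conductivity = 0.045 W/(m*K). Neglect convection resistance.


dT = 33 - (-9) = 42 K
thickness = k * dT / q_max * 1000
thickness = 0.045 * 42 / 22.9 * 1000
thickness = 82.5 mm

82.5


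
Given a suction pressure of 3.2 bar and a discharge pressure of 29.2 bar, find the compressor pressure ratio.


PR = P_high / P_low
PR = 29.2 / 3.2
PR = 9.125

9.125


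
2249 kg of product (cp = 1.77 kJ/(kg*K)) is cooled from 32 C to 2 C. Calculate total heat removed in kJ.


dT = 32 - (2) = 30 K
Q = m * cp * dT = 2249 * 1.77 * 30
Q = 119422 kJ

119422


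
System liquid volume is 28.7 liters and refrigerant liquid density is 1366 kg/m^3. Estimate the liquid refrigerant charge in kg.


Charge = V * rho / 1000
Charge = 28.7 * 1366 / 1000
Charge = 39.2 kg

39.2


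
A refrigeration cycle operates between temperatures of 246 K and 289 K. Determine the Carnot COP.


dT = 289 - 246 = 43 K
COP_carnot = T_cold / dT = 246 / 43
COP_carnot = 5.721

5.721


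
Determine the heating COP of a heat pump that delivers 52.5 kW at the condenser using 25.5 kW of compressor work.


COP_hp = Q_cond / W
COP_hp = 52.5 / 25.5
COP_hp = 2.059

2.059


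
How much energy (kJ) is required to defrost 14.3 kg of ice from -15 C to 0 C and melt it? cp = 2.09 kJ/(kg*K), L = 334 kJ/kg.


Sensible heat = cp * dT = 2.09 * 15 = 31.35 kJ/kg
Total per kg = 31.35 + 334 = 365.35 kJ/kg
Q = m * total = 14.3 * 365.35
Q = 5224.5 kJ

5224.5


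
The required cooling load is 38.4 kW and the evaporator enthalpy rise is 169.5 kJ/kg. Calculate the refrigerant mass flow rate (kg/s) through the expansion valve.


m_dot = Q / dh
m_dot = 38.4 / 169.5
m_dot = 0.2265 kg/s

0.2265


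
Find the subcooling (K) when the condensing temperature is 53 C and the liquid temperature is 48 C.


Subcooling = T_cond - T_liquid
Subcooling = 53 - 48
Subcooling = 5 K

5


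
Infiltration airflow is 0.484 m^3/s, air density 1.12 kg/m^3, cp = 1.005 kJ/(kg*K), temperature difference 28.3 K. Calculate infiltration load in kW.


Q = V_dot * rho * cp * dT
Q = 0.484 * 1.12 * 1.005 * 28.3
Q = 15.418 kW

15.418


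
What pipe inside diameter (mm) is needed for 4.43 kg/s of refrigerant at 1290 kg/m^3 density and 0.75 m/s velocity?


A = m_dot / (rho * v) = 4.43 / (1290 * 0.75) = 0.00457881137 m^2
d = sqrt(4*A/pi) * 1000
d = 76.4 mm

76.4


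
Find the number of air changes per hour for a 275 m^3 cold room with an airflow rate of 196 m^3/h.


ACH = flow / volume
ACH = 196 / 275
ACH = 0.713

0.713


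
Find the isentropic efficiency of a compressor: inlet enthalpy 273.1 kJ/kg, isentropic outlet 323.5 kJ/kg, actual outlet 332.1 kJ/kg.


dh_ideal = 323.5 - 273.1 = 50.4 kJ/kg
dh_actual = 332.1 - 273.1 = 59.0 kJ/kg
eta_s = dh_ideal / dh_actual = 50.4 / 59.0
eta_s = 0.8542

0.8542


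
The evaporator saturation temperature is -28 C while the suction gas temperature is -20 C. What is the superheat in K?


Superheat = T_suction - T_evap
Superheat = -20 - (-28)
Superheat = 8 K

8


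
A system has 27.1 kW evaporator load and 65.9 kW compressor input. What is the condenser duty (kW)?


Q_cond = Q_evap + W
Q_cond = 27.1 + 65.9
Q_cond = 93.0 kW

93.0


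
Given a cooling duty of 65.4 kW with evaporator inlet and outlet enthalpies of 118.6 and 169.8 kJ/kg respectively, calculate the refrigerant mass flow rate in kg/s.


dh = 169.8 - 118.6 = 51.2 kJ/kg
m_dot = Q / dh = 65.4 / 51.2 = 1.2773 kg/s

1.2773


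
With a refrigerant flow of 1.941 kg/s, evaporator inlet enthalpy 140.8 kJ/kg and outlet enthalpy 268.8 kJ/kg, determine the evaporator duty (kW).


dh = 268.8 - 140.8 = 128.0 kJ/kg
Q_evap = m_dot * dh = 1.941 * 128.0
Q_evap = 248.45 kW

248.45


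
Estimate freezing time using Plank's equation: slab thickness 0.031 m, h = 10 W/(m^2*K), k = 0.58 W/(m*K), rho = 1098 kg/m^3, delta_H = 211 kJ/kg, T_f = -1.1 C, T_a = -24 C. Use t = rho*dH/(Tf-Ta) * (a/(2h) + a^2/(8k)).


dT = -1.1 - (-24) = 22.9 K
term1 = a/(2h) = 0.031/(2*10) = 0.00155
term2 = a^2/(8k) = 0.031^2/(8*0.58) = 0.000207112069
t = rho*dH*1000/dT * (term1 + term2)
t = 1098*211*1000/22.9 * (0.00155 + 0.000207112069)
t = 17777 s

17777


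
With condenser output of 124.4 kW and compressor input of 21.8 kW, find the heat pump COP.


COP_hp = Q_cond / W
COP_hp = 124.4 / 21.8
COP_hp = 5.706

5.706


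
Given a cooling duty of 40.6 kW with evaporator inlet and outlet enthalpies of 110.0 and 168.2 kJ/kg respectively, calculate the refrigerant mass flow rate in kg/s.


dh = 168.2 - 110.0 = 58.2 kJ/kg
m_dot = Q / dh = 40.6 / 58.2 = 0.6976 kg/s

0.6976


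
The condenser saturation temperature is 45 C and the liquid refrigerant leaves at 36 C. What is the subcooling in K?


Subcooling = T_cond - T_liquid
Subcooling = 45 - 36
Subcooling = 9 K

9


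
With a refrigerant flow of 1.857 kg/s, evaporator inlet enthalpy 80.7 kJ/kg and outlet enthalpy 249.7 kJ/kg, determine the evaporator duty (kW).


dh = 249.7 - 80.7 = 169.0 kJ/kg
Q_evap = m_dot * dh = 1.857 * 169.0
Q_evap = 313.83 kW

313.83


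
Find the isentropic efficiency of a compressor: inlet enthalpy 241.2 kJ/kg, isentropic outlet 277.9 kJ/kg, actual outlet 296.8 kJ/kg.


dh_ideal = 277.9 - 241.2 = 36.7 kJ/kg
dh_actual = 296.8 - 241.2 = 55.6 kJ/kg
eta_s = dh_ideal / dh_actual = 36.7 / 55.6
eta_s = 0.6601

0.6601


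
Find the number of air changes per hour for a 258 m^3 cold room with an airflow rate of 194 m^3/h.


ACH = flow / volume
ACH = 194 / 258
ACH = 0.752

0.752


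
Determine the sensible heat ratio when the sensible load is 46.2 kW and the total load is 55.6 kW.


SHR = Q_sensible / Q_total
SHR = 46.2 / 55.6
SHR = 0.831

0.831


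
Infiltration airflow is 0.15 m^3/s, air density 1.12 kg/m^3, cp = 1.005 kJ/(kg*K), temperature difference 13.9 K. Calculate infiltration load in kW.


Q = V_dot * rho * cp * dT
Q = 0.15 * 1.12 * 1.005 * 13.9
Q = 2.347 kW

2.347


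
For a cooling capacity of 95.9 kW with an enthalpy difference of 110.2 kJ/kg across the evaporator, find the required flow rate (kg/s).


m_dot = Q / dh
m_dot = 95.9 / 110.2
m_dot = 0.8702 kg/s

0.8702


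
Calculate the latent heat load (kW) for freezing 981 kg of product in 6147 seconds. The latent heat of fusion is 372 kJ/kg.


Q_lat = m * h_fg / t
Q_lat = 981 * 372 / 6147
Q_lat = 59.37 kW

59.37


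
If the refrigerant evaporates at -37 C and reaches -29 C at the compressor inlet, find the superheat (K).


Superheat = T_suction - T_evap
Superheat = -29 - (-37)
Superheat = 8 K

8


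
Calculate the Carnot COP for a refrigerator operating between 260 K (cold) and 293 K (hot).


dT = 293 - 260 = 33 K
COP_carnot = T_cold / dT = 260 / 33
COP_carnot = 7.879

7.879


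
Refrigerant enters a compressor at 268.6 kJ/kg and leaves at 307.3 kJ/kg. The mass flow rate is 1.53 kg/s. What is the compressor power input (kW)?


dh = 307.3 - 268.6 = 38.7 kJ/kg
W = m_dot * dh = 1.53 * 38.7 = 59.21 kW

59.21


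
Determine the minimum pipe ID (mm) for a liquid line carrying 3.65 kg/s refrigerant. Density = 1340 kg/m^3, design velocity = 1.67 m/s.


A = m_dot / (rho * v) = 3.65 / (1340 * 1.67) = 0.001631066226 m^2
d = sqrt(4*A/pi) * 1000
d = 45.6 mm

45.6


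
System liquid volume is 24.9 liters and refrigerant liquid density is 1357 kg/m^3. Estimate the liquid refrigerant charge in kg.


Charge = V * rho / 1000
Charge = 24.9 * 1357 / 1000
Charge = 33.79 kg

33.79


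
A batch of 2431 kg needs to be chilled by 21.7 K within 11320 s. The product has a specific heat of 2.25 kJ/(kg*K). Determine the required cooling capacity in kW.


Q = m * cp * dT / t
Q = 2431 * 2.25 * 21.7 / 11320
Q = 10.485 kW

10.485
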